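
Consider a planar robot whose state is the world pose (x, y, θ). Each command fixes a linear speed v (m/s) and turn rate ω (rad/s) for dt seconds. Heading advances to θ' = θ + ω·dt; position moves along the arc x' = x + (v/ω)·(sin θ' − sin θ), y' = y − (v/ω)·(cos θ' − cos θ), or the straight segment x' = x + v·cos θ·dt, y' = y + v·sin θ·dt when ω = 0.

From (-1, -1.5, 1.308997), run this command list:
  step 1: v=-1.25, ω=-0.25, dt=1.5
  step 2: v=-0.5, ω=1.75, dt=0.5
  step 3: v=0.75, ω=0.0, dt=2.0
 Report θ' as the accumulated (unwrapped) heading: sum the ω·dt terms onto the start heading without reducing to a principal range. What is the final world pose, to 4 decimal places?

(-2.2115, -1.9587, 1.8090)

step 1: θ'=0.9340 (R=5.0000) → pose (-1.8096, -3.1790, 0.9340)
step 2: θ'=1.8090 (R=-0.2857) → pose (-1.8575, -3.4163, 1.8090)
step 3: θ'=1.8090 (straight) → pose (-2.2115, -1.9587, 1.8090)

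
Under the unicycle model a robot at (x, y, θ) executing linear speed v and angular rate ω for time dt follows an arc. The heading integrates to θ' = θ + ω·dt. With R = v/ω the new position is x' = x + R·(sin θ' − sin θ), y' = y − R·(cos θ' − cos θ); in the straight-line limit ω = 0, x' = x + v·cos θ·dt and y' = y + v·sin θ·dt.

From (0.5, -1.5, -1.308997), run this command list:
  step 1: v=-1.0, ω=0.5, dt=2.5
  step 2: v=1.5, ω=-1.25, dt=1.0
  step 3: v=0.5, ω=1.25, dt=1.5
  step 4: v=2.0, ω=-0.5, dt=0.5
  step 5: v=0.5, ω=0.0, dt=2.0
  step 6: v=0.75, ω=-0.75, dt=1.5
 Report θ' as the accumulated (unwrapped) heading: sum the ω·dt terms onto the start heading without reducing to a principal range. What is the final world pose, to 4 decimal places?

step 1: θ'=-0.0590 (R=-2.0000) → pose (-1.3139, -0.0211, -0.0590)
step 2: θ'=-1.3090 (R=-1.2000) → pose (-0.2256, -0.9084, -1.3090)
step 3: θ'=0.5660 (R=0.4000) → pose (0.3753, -1.1425, 0.5660)
step 4: θ'=0.3160 (R=-4.0000) → pose (1.2773, -0.7168, 0.3160)
step 5: θ'=0.3160 (straight) → pose (2.2278, -0.4060, 0.3160)
step 6: θ'=-0.8090 (R=-1.0000) → pose (3.2621, -0.6663, -0.8090)

(3.2621, -0.6663, -0.8090)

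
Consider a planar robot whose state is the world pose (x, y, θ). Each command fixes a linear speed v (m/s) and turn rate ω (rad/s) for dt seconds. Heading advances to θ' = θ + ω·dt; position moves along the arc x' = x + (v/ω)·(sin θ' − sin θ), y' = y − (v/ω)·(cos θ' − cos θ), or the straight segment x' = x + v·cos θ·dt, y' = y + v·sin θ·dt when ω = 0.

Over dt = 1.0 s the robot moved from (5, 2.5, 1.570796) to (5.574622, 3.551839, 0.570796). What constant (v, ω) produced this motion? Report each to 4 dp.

Δθ = 0.570796 − 1.570796 = -1.000000
ω = Δθ/dt = -1.000000/1.0 = -1.0000
R = −Δy/(cos θ' − cos θ) = -1.2500
v = R·ω = -1.2500·-1.0000 = 1.2500

v = 1.2500, ω = -1.0000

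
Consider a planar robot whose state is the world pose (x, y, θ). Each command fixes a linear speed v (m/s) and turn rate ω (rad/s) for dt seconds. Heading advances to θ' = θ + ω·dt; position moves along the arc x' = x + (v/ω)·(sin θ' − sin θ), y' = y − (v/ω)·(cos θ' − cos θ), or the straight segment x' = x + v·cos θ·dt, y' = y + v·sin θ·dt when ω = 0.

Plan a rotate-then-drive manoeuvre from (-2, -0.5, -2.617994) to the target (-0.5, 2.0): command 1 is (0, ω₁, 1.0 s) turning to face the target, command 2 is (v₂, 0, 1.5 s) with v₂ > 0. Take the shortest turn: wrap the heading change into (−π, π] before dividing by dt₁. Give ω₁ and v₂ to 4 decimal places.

heading to target = atan2(2−-0.5, -0.5−-2) = 1.0304
Δθ = wrap(1.0304 − -2.6180) = -2.6348; ω₁ = Δθ/dt₁ = -2.6348
distance = √((-0.5−-2)² + (2−-0.5)²) = 2.9155; v₂ = distance/dt₂ = 1.9437

ω₁ = -2.6348, v₂ = 1.9437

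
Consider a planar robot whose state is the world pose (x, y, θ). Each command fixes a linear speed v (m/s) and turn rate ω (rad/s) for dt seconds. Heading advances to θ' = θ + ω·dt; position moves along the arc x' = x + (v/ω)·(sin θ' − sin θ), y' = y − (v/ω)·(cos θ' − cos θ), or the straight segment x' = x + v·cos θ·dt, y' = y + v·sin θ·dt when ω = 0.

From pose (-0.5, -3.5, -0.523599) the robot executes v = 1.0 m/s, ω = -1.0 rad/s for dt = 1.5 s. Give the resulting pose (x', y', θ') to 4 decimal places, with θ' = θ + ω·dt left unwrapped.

θ' = -0.5236 + -1.0·1.5 = -2.0236
R = v/ω = 1.0/-1.0 = -1.0000
x' = -0.5 + -1.0000·(sin -2.0236 − sin -0.5236) = -0.1008
y' = -3.5 − -1.0000·(cos -2.0236 − cos -0.5236) = -4.8035

(-0.1008, -4.8035, -2.0236)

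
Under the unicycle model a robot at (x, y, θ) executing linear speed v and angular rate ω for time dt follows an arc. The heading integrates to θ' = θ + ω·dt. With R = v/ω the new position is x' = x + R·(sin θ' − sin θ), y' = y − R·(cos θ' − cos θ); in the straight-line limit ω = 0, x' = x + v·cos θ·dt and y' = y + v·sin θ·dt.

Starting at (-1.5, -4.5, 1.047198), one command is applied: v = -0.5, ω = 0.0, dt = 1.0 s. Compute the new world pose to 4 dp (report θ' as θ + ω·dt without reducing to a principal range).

(-1.7500, -4.9330, 1.0472)

θ' = 1.0472 + 0.0·1.0 = 1.0472
ω = 0 → straight: x' = -1.5 + -0.5·cos(1.0472)·1.0 = -1.7500
y' = -4.5 + -0.5·sin(1.0472)·1.0 = -4.9330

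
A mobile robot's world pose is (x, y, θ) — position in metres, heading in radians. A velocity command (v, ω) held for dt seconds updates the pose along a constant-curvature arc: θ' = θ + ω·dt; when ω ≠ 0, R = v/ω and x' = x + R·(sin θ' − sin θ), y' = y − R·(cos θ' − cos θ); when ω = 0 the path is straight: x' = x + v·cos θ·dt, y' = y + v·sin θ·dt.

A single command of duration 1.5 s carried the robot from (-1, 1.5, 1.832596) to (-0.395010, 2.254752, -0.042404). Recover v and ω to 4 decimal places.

v = 0.7500, ω = -1.2500

Δθ = -0.042404 − 1.832596 = -1.875000
ω = Δθ/dt = -1.875000/1.5 = -1.2500
R = −Δy/(cos θ' − cos θ) = -0.6000
v = R·ω = -0.6000·-1.2500 = 0.7500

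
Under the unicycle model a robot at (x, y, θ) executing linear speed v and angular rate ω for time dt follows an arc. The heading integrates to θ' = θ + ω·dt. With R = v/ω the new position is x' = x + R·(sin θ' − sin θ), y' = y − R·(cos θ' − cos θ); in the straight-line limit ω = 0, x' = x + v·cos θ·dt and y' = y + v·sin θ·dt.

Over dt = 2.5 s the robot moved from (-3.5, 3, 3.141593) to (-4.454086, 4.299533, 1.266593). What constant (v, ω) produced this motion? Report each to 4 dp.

Δθ = 1.266593 − 3.141593 = -1.875000
ω = Δθ/dt = -1.875000/2.5 = -0.7500
R = −Δy/(cos θ' − cos θ) = -1.0000
v = R·ω = -1.0000·-0.7500 = 0.7500

v = 0.7500, ω = -0.7500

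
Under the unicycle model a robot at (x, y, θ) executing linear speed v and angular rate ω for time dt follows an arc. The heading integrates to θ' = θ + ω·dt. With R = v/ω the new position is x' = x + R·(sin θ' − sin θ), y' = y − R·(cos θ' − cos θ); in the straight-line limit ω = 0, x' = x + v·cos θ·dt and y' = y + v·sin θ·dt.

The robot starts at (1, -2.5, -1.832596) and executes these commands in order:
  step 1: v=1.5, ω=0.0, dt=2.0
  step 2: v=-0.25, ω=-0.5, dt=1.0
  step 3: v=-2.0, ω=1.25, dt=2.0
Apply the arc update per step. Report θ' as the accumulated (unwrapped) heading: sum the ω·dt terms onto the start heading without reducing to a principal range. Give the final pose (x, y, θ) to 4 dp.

step 1: θ'=-1.8326 (straight) → pose (0.2235, -5.3978, -1.8326)
step 2: θ'=-2.3326 (R=0.5000) → pose (0.3447, -5.1821, -2.3326)
step 3: θ'=0.1674 (R=-1.6000) → pose (-1.0796, -2.5001, 0.1674)

(-1.0796, -2.5001, 0.1674)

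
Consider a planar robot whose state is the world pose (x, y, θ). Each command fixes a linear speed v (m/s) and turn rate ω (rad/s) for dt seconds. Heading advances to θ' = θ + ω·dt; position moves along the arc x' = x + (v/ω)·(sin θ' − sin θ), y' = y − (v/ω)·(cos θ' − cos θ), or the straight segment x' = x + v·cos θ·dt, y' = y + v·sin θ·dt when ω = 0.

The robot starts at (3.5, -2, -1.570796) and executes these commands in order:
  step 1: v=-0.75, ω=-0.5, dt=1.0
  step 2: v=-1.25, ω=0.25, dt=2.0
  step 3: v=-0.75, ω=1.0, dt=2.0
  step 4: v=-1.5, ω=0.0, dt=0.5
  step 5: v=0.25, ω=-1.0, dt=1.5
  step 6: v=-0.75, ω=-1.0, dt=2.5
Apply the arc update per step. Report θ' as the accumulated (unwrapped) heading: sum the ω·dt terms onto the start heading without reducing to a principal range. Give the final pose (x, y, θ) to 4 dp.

(3.8454, 2.4202, -3.5708)

step 1: θ'=-2.0708 (R=1.5000) → pose (3.6836, -1.2809, -2.0708)
step 2: θ'=-1.5708 (R=-5.0000) → pose (4.2957, 1.1163, -1.5708)
step 3: θ'=0.4292 (R=-0.7500) → pose (3.2336, 1.7982, 0.4292)
step 4: θ'=0.4292 (straight) → pose (2.5516, 1.4861, 0.4292)
step 5: θ'=-1.0708 (R=-0.2500) → pose (2.8751, 1.3787, -1.0708)
step 6: θ'=-3.5708 (R=0.7500) → pose (3.8454, 2.4202, -3.5708)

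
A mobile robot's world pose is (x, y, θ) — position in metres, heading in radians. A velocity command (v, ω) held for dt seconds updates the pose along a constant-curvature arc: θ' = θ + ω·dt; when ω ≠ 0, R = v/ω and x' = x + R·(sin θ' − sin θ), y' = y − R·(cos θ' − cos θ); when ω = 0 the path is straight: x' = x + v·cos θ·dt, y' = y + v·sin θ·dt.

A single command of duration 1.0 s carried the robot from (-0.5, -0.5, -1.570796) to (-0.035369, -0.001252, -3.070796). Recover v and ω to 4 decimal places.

Δθ = -3.070796 − -1.570796 = -1.500000
ω = Δθ/dt = -1.500000/1.0 = -1.5000
R = −Δy/(cos θ' − cos θ) = 0.5000
v = R·ω = 0.5000·-1.5000 = -0.7500

v = -0.7500, ω = -1.5000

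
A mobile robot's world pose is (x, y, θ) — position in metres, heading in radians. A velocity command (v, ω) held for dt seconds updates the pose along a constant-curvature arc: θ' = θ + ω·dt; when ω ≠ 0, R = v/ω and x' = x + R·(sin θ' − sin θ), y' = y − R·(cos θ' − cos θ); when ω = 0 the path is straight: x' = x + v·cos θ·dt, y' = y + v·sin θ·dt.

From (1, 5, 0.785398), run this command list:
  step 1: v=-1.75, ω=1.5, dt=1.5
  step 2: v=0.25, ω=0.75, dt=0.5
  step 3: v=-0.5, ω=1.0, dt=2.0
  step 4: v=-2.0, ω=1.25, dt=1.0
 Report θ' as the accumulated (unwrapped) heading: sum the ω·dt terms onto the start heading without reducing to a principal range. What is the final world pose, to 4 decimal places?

(0.0126, 4.2674, 6.6604)

step 1: θ'=3.0354 (R=-1.1667) → pose (1.7013, 3.0149, 3.0354)
step 2: θ'=3.4104 (R=0.3333) → pose (1.5774, 3.0049, 3.4104)
step 3: θ'=5.4104 (R=-0.5000) → pose (1.8277, 3.8082, 5.4104)
step 4: θ'=6.6604 (R=-1.6000) → pose (0.0126, 4.2674, 6.6604)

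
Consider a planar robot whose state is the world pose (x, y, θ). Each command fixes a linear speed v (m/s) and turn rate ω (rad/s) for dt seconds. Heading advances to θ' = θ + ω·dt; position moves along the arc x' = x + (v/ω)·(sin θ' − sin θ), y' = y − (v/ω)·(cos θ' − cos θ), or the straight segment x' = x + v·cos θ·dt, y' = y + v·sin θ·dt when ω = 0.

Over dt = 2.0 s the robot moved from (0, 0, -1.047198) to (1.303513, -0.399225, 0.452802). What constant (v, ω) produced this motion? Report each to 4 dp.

v = 0.7500, ω = 0.7500

Δθ = 0.452802 − -1.047198 = 1.500000
ω = Δθ/dt = 1.500000/2.0 = 0.7500
R = Δx/(sin θ' − sin θ) = 1.0000
v = R·ω = 1.0000·0.7500 = 0.7500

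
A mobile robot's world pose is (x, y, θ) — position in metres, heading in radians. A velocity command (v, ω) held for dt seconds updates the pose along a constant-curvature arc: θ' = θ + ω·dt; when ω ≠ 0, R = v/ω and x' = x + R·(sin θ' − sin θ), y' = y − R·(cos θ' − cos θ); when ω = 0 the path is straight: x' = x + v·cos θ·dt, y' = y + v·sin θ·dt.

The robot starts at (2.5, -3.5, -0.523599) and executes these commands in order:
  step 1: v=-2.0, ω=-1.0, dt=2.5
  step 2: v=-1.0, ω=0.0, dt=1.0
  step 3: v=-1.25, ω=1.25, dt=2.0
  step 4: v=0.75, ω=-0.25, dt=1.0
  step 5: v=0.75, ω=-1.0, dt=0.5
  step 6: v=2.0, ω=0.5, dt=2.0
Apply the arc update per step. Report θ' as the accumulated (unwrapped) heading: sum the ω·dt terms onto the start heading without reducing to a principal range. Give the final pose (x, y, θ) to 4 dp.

(8.1730, -1.2537, -0.2736)

step 1: θ'=-3.0236 (R=2.0000) → pose (3.2646, 0.2181, -3.0236)
step 2: θ'=-3.0236 (straight) → pose (4.2576, 0.3359, -3.0236)
step 3: θ'=-0.5236 (R=-1.0000) → pose (4.6399, 2.1949, -0.5236)
step 4: θ'=-0.7736 (R=-3.0000) → pose (5.2360, 1.7431, -0.7736)
step 5: θ'=-1.2736 (R=-0.7500) → pose (5.4291, 1.4261, -1.2736)
step 6: θ'=-0.2736 (R=4.0000) → pose (8.1730, -1.2537, -0.2736)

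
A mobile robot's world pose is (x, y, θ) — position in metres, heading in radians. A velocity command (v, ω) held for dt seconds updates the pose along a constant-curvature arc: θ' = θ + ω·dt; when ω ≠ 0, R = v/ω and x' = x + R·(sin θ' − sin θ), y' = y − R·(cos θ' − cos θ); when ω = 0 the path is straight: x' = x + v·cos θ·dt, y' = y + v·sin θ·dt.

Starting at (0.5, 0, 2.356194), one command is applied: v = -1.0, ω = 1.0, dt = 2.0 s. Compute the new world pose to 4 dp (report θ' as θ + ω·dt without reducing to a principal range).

(2.1443, 0.3584, 4.3562)

θ' = 2.3562 + 1.0·2.0 = 4.3562
R = v/ω = -1.0/1.0 = -1.0000
x' = 0.5 + -1.0000·(sin 4.3562 − sin 2.3562) = 2.1443
y' = 0 − -1.0000·(cos 4.3562 − cos 2.3562) = 0.3584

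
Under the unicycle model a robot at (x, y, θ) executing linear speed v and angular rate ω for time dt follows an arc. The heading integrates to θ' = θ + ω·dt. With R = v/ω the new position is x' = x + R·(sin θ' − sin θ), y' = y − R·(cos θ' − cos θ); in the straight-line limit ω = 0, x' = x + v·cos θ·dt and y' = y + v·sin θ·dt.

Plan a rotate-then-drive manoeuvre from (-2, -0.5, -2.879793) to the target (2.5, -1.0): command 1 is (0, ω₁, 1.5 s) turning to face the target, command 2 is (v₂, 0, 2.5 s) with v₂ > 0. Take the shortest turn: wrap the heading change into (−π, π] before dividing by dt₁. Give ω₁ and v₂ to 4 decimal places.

heading to target = atan2(-1−-0.5, 2.5−-2) = -0.1107
Δθ = wrap(-0.1107 − -2.8798) = 2.7691; ω₁ = Δθ/dt₁ = 1.8461
distance = √((2.5−-2)² + (-1−-0.5)²) = 4.5277; v₂ = distance/dt₂ = 1.8111

ω₁ = 1.8461, v₂ = 1.8111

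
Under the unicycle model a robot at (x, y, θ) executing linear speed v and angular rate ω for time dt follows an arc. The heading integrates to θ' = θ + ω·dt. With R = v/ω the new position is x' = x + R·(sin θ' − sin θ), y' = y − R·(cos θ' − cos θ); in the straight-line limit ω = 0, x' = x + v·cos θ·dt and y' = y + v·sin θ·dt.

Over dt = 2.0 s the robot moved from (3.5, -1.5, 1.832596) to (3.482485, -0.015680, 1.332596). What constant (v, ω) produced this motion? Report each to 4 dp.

v = 0.7500, ω = -0.2500

Δθ = 1.332596 − 1.832596 = -0.500000
ω = Δθ/dt = -0.500000/2.0 = -0.2500
R = −Δy/(cos θ' − cos θ) = -3.0000
v = R·ω = -3.0000·-0.2500 = 0.7500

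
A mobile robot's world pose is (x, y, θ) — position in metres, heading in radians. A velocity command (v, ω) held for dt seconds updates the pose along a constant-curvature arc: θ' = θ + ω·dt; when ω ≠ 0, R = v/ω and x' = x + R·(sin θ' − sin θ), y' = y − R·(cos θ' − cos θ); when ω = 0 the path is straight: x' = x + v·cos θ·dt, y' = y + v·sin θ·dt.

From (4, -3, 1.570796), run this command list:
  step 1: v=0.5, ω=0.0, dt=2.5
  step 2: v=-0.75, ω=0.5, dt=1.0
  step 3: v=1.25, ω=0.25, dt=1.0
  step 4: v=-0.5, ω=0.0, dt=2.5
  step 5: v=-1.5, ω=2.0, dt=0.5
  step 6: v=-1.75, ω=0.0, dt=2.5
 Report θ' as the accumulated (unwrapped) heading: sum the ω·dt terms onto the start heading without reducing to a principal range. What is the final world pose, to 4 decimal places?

(9.2936, -1.8196, 3.3208)

step 1: θ'=1.5708 (straight) → pose (4.0000, -1.7500, 1.5708)
step 2: θ'=2.0708 (R=-1.5000) → pose (4.1836, -2.4691, 2.0708)
step 3: θ'=2.3208 (R=5.0000) → pose (3.4542, -1.4581, 2.3208)
step 4: θ'=2.3208 (straight) → pose (4.3062, -2.3727, 2.3208)
step 5: θ'=3.3208 (R=-0.7500) → pose (4.9887, -2.5994, 3.3208)
step 6: θ'=3.3208 (straight) → pose (9.2936, -1.8196, 3.3208)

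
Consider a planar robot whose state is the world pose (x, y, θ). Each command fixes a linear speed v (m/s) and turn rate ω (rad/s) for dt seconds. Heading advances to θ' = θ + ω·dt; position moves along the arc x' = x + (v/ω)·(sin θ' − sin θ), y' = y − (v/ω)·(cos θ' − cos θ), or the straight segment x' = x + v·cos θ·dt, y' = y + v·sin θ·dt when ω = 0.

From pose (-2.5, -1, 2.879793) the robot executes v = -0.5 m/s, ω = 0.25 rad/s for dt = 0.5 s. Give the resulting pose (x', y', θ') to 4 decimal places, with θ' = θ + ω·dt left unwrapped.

θ' = 2.8798 + 0.25·0.5 = 3.0048
R = v/ω = -0.5/0.25 = -2.0000
x' = -2.5 + -2.0000·(sin 3.0048 − sin 2.8798) = -2.2551
y' = -1 − -2.0000·(cos 3.0048 − cos 2.8798) = -1.0495

(-2.2551, -1.0495, 3.0048)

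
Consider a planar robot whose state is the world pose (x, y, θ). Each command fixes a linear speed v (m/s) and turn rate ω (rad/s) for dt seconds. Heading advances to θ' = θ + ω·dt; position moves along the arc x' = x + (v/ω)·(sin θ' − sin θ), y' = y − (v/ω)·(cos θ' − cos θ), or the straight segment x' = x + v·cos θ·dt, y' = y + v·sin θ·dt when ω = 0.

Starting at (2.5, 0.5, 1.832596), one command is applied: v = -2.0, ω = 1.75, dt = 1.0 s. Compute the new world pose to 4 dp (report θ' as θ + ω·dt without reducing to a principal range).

θ' = 1.8326 + 1.75·1.0 = 3.5826
R = v/ω = -2.0/1.75 = -1.1429
x' = 2.5 + -1.1429·(sin 3.5826 − sin 1.8326) = 4.0917
y' = 0.5 − -1.1429·(cos 3.5826 − cos 1.8326) = -0.2377

(4.0917, -0.2377, 3.5826)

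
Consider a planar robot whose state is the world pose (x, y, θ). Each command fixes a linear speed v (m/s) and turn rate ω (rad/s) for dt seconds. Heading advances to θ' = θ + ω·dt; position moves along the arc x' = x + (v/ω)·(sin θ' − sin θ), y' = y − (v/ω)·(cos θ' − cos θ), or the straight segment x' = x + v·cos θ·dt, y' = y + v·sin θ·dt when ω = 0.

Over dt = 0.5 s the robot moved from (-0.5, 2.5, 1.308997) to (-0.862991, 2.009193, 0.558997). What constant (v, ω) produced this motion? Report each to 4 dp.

Δθ = 0.558997 − 1.308997 = -0.750000
ω = Δθ/dt = -0.750000/0.5 = -1.5000
R = −Δy/(cos θ' − cos θ) = 0.8333
v = R·ω = 0.8333·-1.5000 = -1.2500

v = -1.2500, ω = -1.5000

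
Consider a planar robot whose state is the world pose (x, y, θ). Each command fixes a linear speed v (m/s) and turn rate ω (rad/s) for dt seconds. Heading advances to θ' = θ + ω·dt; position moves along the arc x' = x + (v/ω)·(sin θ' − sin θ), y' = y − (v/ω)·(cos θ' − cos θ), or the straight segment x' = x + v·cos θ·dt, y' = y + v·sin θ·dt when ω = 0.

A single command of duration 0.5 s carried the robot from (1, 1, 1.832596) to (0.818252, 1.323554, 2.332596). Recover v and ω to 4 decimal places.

v = 0.7500, ω = 1.0000

Δθ = 2.332596 − 1.832596 = 0.500000
ω = Δθ/dt = 0.500000/0.5 = 1.0000
R = −Δy/(cos θ' − cos θ) = 0.7500
v = R·ω = 0.7500·1.0000 = 0.7500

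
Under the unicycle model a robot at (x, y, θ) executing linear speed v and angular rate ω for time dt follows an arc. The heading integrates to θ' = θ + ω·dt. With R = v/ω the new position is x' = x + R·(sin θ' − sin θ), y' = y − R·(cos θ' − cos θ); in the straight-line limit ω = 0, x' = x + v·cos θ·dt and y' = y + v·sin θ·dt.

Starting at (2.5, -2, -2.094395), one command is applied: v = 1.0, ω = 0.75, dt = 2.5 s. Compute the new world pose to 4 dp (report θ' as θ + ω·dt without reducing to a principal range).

(3.3645, -3.9680, -0.2194)

θ' = -2.0944 + 0.75·2.5 = -0.2194
R = v/ω = 1.0/0.75 = 1.3333
x' = 2.5 + 1.3333·(sin -0.2194 − sin -2.0944) = 3.3645
y' = -2 − 1.3333·(cos -0.2194 − cos -2.0944) = -3.9680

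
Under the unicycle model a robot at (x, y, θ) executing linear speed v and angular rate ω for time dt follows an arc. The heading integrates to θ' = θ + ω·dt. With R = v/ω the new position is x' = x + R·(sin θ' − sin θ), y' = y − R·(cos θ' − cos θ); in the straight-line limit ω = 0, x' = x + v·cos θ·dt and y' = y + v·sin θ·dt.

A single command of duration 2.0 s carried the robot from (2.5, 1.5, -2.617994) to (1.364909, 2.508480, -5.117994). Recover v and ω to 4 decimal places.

v = 1.0000, ω = -1.2500

Δθ = -5.117994 − -2.617994 = -2.500000
ω = Δθ/dt = -2.500000/2.0 = -1.2500
R = Δx/(sin θ' − sin θ) = -0.8000
v = R·ω = -0.8000·-1.2500 = 1.0000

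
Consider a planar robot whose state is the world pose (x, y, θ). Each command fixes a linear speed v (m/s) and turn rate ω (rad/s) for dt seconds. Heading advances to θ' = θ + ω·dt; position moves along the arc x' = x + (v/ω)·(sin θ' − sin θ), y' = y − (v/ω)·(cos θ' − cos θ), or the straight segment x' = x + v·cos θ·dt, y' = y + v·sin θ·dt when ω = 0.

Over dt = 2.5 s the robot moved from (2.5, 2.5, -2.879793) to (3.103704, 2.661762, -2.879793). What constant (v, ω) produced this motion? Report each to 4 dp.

v = -0.2500, ω = 0.0000

Δθ = -2.879793 − -2.879793 = 0.000000
ω = Δθ/dt = 0.000000/2.5 = 0.0000
ω = 0 → v = (Δx·cos θ + Δy·sin θ)/dt = -0.2500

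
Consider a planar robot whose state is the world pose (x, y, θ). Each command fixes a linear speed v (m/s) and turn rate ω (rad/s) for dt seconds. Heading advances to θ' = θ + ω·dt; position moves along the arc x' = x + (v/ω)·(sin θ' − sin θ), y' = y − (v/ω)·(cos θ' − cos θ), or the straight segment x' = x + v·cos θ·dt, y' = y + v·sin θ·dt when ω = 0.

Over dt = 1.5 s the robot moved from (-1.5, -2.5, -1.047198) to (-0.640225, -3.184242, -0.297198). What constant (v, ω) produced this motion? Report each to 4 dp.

v = 0.7500, ω = 0.5000

Δθ = -0.297198 − -1.047198 = 0.750000
ω = Δθ/dt = 0.750000/1.5 = 0.5000
R = Δx/(sin θ' − sin θ) = 1.5000
v = R·ω = 1.5000·0.5000 = 0.7500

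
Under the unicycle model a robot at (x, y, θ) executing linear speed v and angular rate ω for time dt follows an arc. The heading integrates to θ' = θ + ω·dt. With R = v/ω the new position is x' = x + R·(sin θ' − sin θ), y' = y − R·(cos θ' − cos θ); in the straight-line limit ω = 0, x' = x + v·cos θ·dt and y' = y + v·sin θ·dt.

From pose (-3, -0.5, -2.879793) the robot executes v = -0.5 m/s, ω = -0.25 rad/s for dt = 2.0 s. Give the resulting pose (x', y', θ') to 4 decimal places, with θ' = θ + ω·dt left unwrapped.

(-2.0105, -0.4883, -3.3798)

θ' = -2.8798 + -0.25·2.0 = -3.3798
R = v/ω = -0.5/-0.25 = 2.0000
x' = -3 + 2.0000·(sin -3.3798 − sin -2.8798) = -2.0105
y' = -0.5 − 2.0000·(cos -3.3798 − cos -2.8798) = -0.4883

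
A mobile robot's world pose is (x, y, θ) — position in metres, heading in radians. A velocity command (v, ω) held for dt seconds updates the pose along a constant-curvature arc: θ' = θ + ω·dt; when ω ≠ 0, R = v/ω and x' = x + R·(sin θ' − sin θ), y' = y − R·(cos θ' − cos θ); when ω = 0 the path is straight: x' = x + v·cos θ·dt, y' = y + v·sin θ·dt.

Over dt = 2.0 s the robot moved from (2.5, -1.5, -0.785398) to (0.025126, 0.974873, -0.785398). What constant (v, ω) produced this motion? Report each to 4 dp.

v = -1.7500, ω = 0.0000

Δθ = -0.785398 − -0.785398 = 0.000000
ω = Δθ/dt = 0.000000/2.0 = 0.0000
ω = 0 → v = (Δx·cos θ + Δy·sin θ)/dt = -1.7500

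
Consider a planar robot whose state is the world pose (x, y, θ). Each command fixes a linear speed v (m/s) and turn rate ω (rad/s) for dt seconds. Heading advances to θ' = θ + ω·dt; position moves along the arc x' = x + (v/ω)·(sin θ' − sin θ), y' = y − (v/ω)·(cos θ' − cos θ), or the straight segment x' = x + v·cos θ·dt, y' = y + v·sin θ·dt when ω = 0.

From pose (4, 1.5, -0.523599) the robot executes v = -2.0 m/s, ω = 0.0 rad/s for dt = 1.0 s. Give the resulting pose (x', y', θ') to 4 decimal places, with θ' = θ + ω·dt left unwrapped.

θ' = -0.5236 + 0.0·1.0 = -0.5236
ω = 0 → straight: x' = 4 + -2.0·cos(-0.5236)·1.0 = 2.2679
y' = 1.5 + -2.0·sin(-0.5236)·1.0 = 2.5000

(2.2679, 2.5000, -0.5236)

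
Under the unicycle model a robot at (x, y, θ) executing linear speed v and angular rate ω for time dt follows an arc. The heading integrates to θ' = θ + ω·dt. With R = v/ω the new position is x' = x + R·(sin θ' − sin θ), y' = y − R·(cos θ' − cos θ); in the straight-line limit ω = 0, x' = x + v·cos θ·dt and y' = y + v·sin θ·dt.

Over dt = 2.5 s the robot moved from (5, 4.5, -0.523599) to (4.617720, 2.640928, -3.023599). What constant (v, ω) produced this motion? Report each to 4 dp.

Δθ = -3.023599 − -0.523599 = -2.500000
ω = Δθ/dt = -2.500000/2.5 = -1.0000
R = −Δy/(cos θ' − cos θ) = -1.0000
v = R·ω = -1.0000·-1.0000 = 1.0000

v = 1.0000, ω = -1.0000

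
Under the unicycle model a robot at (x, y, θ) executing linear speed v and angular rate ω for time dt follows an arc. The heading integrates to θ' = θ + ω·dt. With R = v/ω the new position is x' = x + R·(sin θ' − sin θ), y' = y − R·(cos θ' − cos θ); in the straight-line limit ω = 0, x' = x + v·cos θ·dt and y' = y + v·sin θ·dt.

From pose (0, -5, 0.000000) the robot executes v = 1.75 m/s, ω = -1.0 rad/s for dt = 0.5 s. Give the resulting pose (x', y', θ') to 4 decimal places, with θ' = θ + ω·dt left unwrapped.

(0.8390, -5.2142, -0.5000)

θ' = 0.0000 + -1.0·0.5 = -0.5000
R = v/ω = 1.75/-1.0 = -1.7500
x' = 0 + -1.7500·(sin -0.5000 − sin 0.0000) = 0.8390
y' = -5 − -1.7500·(cos -0.5000 − cos 0.0000) = -5.2142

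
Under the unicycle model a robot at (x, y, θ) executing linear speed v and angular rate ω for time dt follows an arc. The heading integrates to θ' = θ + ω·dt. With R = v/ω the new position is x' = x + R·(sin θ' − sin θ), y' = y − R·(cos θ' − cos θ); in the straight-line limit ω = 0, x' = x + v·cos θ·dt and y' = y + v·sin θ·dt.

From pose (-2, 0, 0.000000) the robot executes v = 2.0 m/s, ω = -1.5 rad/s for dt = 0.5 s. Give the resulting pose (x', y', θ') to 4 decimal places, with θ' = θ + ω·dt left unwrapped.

θ' = 0.0000 + -1.5·0.5 = -0.7500
R = v/ω = 2.0/-1.5 = -1.3333
x' = -2 + -1.3333·(sin -0.7500 − sin 0.0000) = -1.0911
y' = 0 − -1.3333·(cos -0.7500 − cos 0.0000) = -0.3577

(-1.0911, -0.3577, -0.7500)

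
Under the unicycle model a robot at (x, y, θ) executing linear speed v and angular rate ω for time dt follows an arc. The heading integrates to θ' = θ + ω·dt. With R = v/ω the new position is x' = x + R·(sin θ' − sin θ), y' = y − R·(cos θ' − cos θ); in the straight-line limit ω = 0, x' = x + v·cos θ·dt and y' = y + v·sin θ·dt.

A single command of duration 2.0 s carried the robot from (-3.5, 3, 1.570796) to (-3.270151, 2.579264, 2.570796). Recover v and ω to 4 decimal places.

v = -0.2500, ω = 0.5000

Δθ = 2.570796 − 1.570796 = 1.000000
ω = Δθ/dt = 1.000000/2.0 = 0.5000
R = −Δy/(cos θ' − cos θ) = -0.5000
v = R·ω = -0.5000·0.5000 = -0.2500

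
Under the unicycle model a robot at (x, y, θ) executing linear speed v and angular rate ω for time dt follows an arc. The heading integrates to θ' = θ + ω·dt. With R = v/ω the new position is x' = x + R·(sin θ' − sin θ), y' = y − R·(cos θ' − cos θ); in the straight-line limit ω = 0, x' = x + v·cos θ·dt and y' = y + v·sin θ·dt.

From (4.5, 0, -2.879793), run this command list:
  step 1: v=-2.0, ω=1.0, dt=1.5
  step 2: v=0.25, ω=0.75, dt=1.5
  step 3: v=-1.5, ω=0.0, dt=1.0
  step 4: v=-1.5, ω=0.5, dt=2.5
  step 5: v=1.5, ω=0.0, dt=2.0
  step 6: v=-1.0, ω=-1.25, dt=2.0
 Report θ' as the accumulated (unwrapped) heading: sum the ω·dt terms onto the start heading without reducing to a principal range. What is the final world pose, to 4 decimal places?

step 1: θ'=-1.3798 (R=-2.0000) → pose (5.9460, 2.3115, -1.3798)
step 2: θ'=-0.2548 (R=0.3333) → pose (6.1892, 2.0522, -0.2548)
step 3: θ'=-0.2548 (straight) → pose (4.7377, 2.4303, -0.2548)
step 4: θ'=0.9952 (R=-3.0000) → pose (1.4649, 1.1602, 0.9952)
step 5: θ'=0.9952 (straight) → pose (3.0979, 3.6768, 0.9952)
step 6: θ'=-1.5048 (R=0.8000) → pose (1.6286, 4.0595, -1.5048)

(1.6286, 4.0595, -1.5048)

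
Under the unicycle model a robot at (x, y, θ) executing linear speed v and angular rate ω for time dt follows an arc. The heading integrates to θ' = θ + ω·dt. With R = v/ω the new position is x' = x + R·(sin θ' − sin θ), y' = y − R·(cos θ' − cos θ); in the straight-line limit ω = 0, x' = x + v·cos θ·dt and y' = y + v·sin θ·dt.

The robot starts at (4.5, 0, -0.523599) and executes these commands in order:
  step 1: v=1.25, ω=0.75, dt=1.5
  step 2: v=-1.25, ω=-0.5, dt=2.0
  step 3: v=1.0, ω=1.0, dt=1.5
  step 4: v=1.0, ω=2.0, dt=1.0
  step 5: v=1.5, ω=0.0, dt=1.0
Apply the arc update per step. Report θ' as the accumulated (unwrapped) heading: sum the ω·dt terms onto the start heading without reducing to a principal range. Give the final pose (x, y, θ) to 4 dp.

step 1: θ'=0.6014 (R=1.6667) → pose (6.2763, 0.0691, 0.6014)
step 2: θ'=-0.3986 (R=2.5000) → pose (3.8915, -0.1735, -0.3986)
step 3: θ'=1.1014 (R=1.0000) → pose (5.1715, 0.2957, 1.1014)
step 4: θ'=3.1014 (R=0.5000) → pose (4.7457, 1.0215, 3.1014)
step 5: θ'=3.1014 (straight) → pose (3.2469, 1.0818, 3.1014)

(3.2469, 1.0818, 3.1014)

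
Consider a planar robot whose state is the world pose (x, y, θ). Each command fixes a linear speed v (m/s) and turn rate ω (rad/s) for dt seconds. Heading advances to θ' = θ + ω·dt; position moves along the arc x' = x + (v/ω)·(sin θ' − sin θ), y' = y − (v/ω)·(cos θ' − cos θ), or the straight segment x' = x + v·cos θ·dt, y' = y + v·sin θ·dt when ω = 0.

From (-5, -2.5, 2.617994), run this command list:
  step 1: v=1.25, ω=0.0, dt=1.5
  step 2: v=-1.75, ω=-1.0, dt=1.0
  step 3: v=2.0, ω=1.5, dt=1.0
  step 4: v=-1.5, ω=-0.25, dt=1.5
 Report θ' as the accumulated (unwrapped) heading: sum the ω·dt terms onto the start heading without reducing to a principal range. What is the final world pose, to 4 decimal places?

(-4.8639, -2.1941, 2.7430)

step 1: θ'=2.6180 (straight) → pose (-6.6238, -1.5625, 2.6180)
step 2: θ'=1.6180 (R=1.7500) → pose (-5.7507, -2.9955, 1.6180)
step 3: θ'=3.1180 (R=1.3333) → pose (-7.0511, -1.7254, 3.1180)
step 4: θ'=2.7430 (R=6.0000) → pose (-4.8639, -2.1941, 2.7430)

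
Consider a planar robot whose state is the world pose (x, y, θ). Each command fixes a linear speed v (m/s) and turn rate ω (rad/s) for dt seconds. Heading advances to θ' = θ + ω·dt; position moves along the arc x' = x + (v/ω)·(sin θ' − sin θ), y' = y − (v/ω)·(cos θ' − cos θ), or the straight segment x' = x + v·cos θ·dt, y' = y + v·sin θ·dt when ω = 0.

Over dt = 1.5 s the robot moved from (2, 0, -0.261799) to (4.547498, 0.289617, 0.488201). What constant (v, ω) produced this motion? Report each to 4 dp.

Δθ = 0.488201 − -0.261799 = 0.750000
ω = Δθ/dt = 0.750000/1.5 = 0.5000
R = Δx/(sin θ' − sin θ) = 3.5000
v = R·ω = 3.5000·0.5000 = 1.7500

v = 1.7500, ω = 0.5000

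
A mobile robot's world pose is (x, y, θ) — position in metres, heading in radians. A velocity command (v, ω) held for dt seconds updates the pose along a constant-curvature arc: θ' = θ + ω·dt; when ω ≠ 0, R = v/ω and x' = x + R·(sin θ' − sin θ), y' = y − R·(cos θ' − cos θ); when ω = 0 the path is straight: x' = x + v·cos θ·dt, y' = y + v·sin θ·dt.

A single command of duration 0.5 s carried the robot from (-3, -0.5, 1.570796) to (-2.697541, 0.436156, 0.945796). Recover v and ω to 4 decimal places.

Δθ = 0.945796 − 1.570796 = -0.625000
ω = Δθ/dt = -0.625000/0.5 = -1.2500
R = −Δy/(cos θ' − cos θ) = -1.6000
v = R·ω = -1.6000·-1.2500 = 2.0000

v = 2.0000, ω = -1.2500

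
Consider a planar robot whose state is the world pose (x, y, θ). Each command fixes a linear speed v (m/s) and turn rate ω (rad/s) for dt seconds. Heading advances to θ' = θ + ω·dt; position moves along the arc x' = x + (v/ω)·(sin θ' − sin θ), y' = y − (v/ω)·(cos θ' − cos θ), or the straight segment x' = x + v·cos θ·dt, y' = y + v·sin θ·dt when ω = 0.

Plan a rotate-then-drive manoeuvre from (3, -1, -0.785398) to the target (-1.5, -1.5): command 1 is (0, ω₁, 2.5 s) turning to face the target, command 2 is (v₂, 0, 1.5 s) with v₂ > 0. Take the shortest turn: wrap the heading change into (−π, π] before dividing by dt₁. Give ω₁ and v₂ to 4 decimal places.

ω₁ = -0.8982, v₂ = 3.0185

heading to target = atan2(-1.5−-1, -1.5−3) = -3.0309
Δθ = wrap(-3.0309 − -0.7854) = -2.2455; ω₁ = Δθ/dt₁ = -0.8982
distance = √((-1.5−3)² + (-1.5−-1)²) = 4.5277; v₂ = distance/dt₂ = 3.0185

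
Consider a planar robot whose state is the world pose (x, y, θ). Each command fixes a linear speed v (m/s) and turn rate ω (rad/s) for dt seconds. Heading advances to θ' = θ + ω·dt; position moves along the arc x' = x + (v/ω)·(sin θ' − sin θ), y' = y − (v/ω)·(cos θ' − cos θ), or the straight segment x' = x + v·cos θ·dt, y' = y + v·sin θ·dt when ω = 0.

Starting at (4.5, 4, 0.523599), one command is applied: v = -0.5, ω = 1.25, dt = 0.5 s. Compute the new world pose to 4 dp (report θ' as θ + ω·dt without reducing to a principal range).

θ' = 0.5236 + 1.25·0.5 = 1.1486
R = v/ω = -0.5/1.25 = -0.4000
x' = 4.5 + -0.4000·(sin 1.1486 − sin 0.5236) = 4.3351
y' = 4 − -0.4000·(cos 1.1486 − cos 0.5236) = 3.8175

(4.3351, 3.8175, 1.1486)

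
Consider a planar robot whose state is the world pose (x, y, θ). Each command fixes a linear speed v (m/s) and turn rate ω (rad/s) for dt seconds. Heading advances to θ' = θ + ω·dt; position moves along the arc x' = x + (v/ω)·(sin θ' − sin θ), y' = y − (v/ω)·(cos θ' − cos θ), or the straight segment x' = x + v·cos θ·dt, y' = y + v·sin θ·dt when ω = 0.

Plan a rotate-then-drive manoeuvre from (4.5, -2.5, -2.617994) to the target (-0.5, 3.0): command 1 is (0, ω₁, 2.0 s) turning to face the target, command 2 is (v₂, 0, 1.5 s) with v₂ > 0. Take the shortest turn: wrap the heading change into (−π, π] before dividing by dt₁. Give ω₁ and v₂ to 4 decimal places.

heading to target = atan2(3−-2.5, -0.5−4.5) = 2.3086
Δθ = wrap(2.3086 − -2.6180) = -1.3566; ω₁ = Δθ/dt₁ = -0.6783
distance = √((-0.5−4.5)² + (3−-2.5)²) = 7.4330; v₂ = distance/dt₂ = 4.9554

ω₁ = -0.6783, v₂ = 4.9554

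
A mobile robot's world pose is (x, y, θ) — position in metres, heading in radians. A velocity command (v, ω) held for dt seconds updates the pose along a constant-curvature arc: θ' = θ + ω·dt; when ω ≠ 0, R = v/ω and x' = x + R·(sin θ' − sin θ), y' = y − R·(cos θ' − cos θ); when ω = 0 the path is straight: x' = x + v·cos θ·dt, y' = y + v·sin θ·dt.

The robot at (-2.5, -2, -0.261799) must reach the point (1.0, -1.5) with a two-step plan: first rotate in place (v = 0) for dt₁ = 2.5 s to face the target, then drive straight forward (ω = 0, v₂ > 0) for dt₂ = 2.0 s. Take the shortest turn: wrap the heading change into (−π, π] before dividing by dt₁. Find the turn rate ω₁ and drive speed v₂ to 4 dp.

heading to target = atan2(-1.5−-2, 1−-2.5) = 0.1419
Δθ = wrap(0.1419 − -0.2618) = 0.4037; ω₁ = Δθ/dt₁ = 0.1615
distance = √((1−-2.5)² + (-1.5−-2)²) = 3.5355; v₂ = distance/dt₂ = 1.7678

ω₁ = 0.1615, v₂ = 1.7678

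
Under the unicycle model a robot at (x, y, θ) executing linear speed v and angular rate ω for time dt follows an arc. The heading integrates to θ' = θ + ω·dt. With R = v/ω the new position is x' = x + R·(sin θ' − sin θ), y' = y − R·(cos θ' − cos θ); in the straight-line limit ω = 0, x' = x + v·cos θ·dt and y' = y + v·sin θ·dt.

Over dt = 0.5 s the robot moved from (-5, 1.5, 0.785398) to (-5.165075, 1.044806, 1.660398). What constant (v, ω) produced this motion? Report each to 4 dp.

Δθ = 1.660398 − 0.785398 = 0.875000
ω = Δθ/dt = 0.875000/0.5 = 1.7500
R = −Δy/(cos θ' − cos θ) = -0.5714
v = R·ω = -0.5714·1.7500 = -1.0000

v = -1.0000, ω = 1.7500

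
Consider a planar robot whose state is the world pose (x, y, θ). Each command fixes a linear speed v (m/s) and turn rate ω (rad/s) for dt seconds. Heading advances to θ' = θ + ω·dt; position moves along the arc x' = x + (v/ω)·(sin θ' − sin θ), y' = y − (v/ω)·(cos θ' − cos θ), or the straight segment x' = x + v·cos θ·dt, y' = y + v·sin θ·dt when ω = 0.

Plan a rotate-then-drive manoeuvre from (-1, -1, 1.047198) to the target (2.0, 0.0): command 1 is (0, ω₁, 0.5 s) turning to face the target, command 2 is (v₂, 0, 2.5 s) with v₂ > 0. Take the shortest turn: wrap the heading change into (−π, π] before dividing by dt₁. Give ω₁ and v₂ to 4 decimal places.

heading to target = atan2(0−-1, 2−-1) = 0.3218
Δθ = wrap(0.3218 − 1.0472) = -0.7254; ω₁ = Δθ/dt₁ = -1.4509
distance = √((2−-1)² + (0−-1)²) = 3.1623; v₂ = distance/dt₂ = 1.2649

ω₁ = -1.4509, v₂ = 1.2649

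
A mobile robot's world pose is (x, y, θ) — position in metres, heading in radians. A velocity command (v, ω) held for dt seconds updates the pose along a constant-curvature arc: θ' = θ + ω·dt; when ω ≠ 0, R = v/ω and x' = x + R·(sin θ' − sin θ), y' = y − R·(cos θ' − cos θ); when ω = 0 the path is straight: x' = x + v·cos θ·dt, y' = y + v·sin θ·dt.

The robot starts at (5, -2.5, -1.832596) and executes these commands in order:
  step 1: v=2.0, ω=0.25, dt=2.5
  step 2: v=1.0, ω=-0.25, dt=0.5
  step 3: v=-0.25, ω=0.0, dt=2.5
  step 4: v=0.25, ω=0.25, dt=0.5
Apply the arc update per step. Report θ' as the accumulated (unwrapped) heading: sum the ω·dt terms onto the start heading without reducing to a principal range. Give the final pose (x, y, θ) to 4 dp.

step 1: θ'=-1.2076 (R=8.0000) → pose (5.2493, -7.4127, -1.2076)
step 2: θ'=-1.3326 (R=-4.0000) → pose (5.3973, -7.8899, -1.3326)
step 3: θ'=-1.3326 (straight) → pose (5.2498, -7.2826, -1.3326)
step 4: θ'=-1.2076 (R=1.0000) → pose (5.2868, -7.4019, -1.2076)

(5.2868, -7.4019, -1.2076)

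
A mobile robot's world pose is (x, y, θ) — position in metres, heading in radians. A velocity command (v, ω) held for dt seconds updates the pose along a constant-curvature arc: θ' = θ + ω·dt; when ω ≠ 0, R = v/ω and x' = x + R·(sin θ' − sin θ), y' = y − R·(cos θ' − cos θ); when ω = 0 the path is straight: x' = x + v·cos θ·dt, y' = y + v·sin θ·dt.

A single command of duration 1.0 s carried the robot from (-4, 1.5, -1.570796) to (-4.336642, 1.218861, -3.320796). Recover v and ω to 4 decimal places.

Δθ = -3.320796 − -1.570796 = -1.750000
ω = Δθ/dt = -1.750000/1.0 = -1.7500
R = Δx/(sin θ' − sin θ) = -0.2857
v = R·ω = -0.2857·-1.7500 = 0.5000

v = 0.5000, ω = -1.7500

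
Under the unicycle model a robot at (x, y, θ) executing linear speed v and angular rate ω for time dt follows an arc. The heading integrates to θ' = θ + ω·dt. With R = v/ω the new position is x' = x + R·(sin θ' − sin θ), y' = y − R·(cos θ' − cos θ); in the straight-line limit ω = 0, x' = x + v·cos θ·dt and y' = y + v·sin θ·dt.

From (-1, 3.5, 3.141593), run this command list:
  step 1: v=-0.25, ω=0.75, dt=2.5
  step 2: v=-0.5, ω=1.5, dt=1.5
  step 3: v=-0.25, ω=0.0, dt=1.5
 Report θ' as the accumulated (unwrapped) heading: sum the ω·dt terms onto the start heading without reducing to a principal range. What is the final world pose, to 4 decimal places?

(-1.4853, 3.7059, 7.2666)

step 1: θ'=5.0166 (R=-0.3333) → pose (-0.6820, 3.9332, 5.0166)
step 2: θ'=7.2666 (R=-0.3333) → pose (-1.2775, 4.0181, 7.2666)
step 3: θ'=7.2666 (straight) → pose (-1.4853, 3.7059, 7.2666)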